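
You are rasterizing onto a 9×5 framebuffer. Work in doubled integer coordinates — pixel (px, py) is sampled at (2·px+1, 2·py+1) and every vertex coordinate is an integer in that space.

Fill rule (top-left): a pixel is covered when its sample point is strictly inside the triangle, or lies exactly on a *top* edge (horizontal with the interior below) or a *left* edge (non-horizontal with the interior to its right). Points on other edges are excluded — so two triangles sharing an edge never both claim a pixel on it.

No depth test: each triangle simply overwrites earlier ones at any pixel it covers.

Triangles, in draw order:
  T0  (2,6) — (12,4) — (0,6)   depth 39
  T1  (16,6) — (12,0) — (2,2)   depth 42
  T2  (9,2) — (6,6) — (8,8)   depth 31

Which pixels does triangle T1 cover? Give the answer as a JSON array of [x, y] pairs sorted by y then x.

T0:
  2·area = 4  (B↔C swapped to make it positive)
  edge (2, 6)→(0, 6): d=(-2,0) right/bottom  bias=-1
  edge (0, 6)→(12, 4): d=(12,-2) top-left  bias=+0
  edge (12, 4)→(2, 6): d=(-10,2) right/bottom  bias=-1
    (8,1)@(17, 3): e=[6,-2,0] → .  [on edge]
    (3,2)@(7, 5): e=[2,2,0] → .  [on edge]
  covered (0 px):
    . . . . . . . . .
    . . . . . . . . .
    . . . . . . . . .
    . . . . . . . . .
    . . . . . . . . .
T1:
  2·area = 68  (B↔C swapped to make it positive)
  edge (16, 6)→(2, 2): d=(-14,-4) top-left  bias=+0
  edge (2, 2)→(12, 0): d=(10,-2) top-left  bias=+0
  edge (12, 0)→(16, 6): d=(4,6) right/bottom  bias=-1
    (3,0)@(7, 1): e=[34,0,34] → X  [on edge]
    (4,0)@(9, 1): e=[42,4,22] → X
    (5,0)@(11, 1): e=[50,8,10] → X
    (6,0)@(13, 1): e=[58,12,-2] → .
    (3,1)@(7, 3): e=[6,20,42] → X
    (6,1)@(13, 3): e=[30,32,6] → X
    (7,1)@(15, 3): e=[38,36,-6] → .
    (3,2)@(7, 5): e=[-22,40,50] → .
    (4,2)@(9, 5): e=[-14,44,38] → .
    (5,2)@(11, 5): e=[-6,48,26] → .
    (6,2)@(13, 5): e=[2,52,14] → X
    (7,2)@(15, 5): e=[10,56,2] → X
  covered (9 px):
    . . . X X X . . .
    . . . X X X X . .
    . . . . . . X X .
    . . . . . . . . .
    . . . . . . . . .
T2:
  2·area = 14  (B↔C swapped to make it positive)
  edge (9, 2)→(8, 8): d=(-1,6) right/bottom  bias=-1
  edge (8, 8)→(6, 6): d=(-2,-2) top-left  bias=+0
  edge (6, 6)→(9, 2): d=(3,-4) top-left  bias=+0
    (0,0)@(1, 1): e=[49,0,-35] → .  [on edge]
    (1,1)@(3, 3): e=[35,0,-21] → .  [on edge]
    (2,2)@(5, 5): e=[21,0,-7] → .  [on edge]
    (3,2)@(7, 5): e=[9,4,1] → X
    (4,2)@(9, 5): e=[-3,8,9] → .
    (3,3)@(7, 7): e=[7,0,7] → X  [on edge]
    (4,3)@(9, 7): e=[-5,4,15] → .
    (3,4)@(7, 9): e=[5,-4,13] → .
    (4,4)@(9, 9): e=[-7,0,21] → .  [on edge]
  covered (2 px):
    . . . . . . . . .
    . . . . . . . . .
    . . . X . . . . .
    . . . X . . . . .
    . . . . . . . . .

Final: [[3,0],[4,0],[5,0],[3,1],[4,1],[5,1],[6,1],[6,2],[7,2]]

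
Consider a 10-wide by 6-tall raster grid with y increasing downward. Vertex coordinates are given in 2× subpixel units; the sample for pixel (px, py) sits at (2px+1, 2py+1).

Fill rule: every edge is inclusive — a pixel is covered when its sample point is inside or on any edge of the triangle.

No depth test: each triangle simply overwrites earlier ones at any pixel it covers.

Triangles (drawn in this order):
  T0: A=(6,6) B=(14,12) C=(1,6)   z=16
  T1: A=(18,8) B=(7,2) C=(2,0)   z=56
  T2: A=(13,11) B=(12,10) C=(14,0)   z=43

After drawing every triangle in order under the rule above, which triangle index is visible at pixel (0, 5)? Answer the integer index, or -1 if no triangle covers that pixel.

T0:
  2·area = 30
  edge (6, 6)→(14, 12): d=(8,6) inclusive
  edge (14, 12)→(1, 6): d=(-13,-6) inclusive
  edge (1, 6)→(6, 6): d=(5,0) inclusive
    (2,3)@(5, 7): e=[14,11,5] → #
    (3,3)@(7, 7): e=[2,23,5] → #
    (4,3)@(9, 7): e=[-10,35,5] → ·
    (2,4)@(5, 9): e=[30,-15,15] → ·
    (3,4)@(7, 9): e=[18,-3,15] → ·
    (4,4)@(9, 9): e=[6,9,15] → #
    (5,4)@(11, 9): e=[-6,21,15] → ·
    (4,5)@(9, 11): e=[22,-17,25] → ·
  covered (3 px):
    · · · · · · · · · ·
    · · · · · · · · · ·
    · · · · · · · · · ·
    · · # # · · · · · ·
    · · · · # · · · · ·
    · · · · · · · · · ·
T1:
  2·area = 8  (B↔C swapped to make it positive)
  edge (18, 8)→(2, 0): d=(-16,-8) inclusive
  edge (2, 0)→(7, 2): d=(5,2) inclusive
  edge (7, 2)→(18, 8): d=(11,6) inclusive
  covered (0 px):
    · · · · · · · · · ·
    · · · · · · · · · ·
    · · · · · · · · · ·
    · · · · · · · · · ·
    · · · · · · · · · ·
    · · · · · · · · · ·
T2:
  2·area = 12
  edge (13, 11)→(12, 10): d=(-1,-1) inclusive
  edge (12, 10)→(14, 0): d=(2,-10) inclusive
  edge (14, 0)→(13, 11): d=(-1,11) inclusive
    (1,0)@(3, 1): e=[0,-108,120] → ·  [on edge]
    (2,1)@(5, 3): e=[0,-84,96] → ·  [on edge]
    (3,2)@(7, 5): e=[0,-60,72] → ·  [on edge]
    (6,2)@(13, 5): e=[6,0,6] → #  [on edge]
    (7,2)@(15, 5): e=[8,20,-16] → ·
    (4,3)@(9, 7): e=[0,-36,48] → ·  [on edge]
    (6,3)@(13, 7): e=[4,4,4] → #
    (7,3)@(15, 7): e=[6,24,-18] → ·
    (5,4)@(11, 9): e=[0,-12,24] → ·  [on edge]
    (6,4)@(13, 9): e=[2,8,2] → #
    (7,4)@(15, 9): e=[4,28,-20] → ·
    (6,5)@(13, 11): e=[0,12,0] → #  [on edge]
  covered (4 px):
    · · · · · · · · · ·
    · · · · · · · · · ·
    · · · · · · # · · ·
    · · · · · · # · · ·
    · · · · · · # · · ·
    · · · · · · # · · ·

Z-buffer (winner per pixel, '.' = empty):
  . . . . . . . . . .
  . . . . . . . . . .
  . . . . . . 2 . . .
  . . 0 0 . . 2 . . .
  . . . . 0 . 2 . . .
  . . . . . . 2 . . .

Result: -1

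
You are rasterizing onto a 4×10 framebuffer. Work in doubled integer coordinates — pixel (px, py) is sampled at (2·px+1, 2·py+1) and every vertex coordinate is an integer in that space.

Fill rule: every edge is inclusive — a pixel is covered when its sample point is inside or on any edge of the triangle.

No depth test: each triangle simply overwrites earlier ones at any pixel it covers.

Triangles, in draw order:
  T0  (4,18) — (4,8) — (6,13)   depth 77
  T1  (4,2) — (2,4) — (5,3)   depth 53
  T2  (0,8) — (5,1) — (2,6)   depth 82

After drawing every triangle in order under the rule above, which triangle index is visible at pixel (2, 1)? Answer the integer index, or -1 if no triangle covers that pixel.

T0:
  2·area = 20
  edge (4, 18)→(4, 8): d=(0,-10) inclusive
  edge (4, 8)→(6, 13): d=(2,5) inclusive
  edge (6, 13)→(4, 18): d=(-2,5) inclusive
    (2,5)@(5, 11): e=[10,1,9] → X
    (3,5)@(7, 11): e=[30,-9,-1] → .
    (2,6)@(5, 13): e=[10,5,5] → X
    (3,6)@(7, 13): e=[30,-5,-5] → .
    (2,7)@(5, 15): e=[10,9,1] → X
    (3,7)@(7, 15): e=[30,-1,-9] → .
    (2,8)@(5, 17): e=[10,13,-3] → .
  covered (3 px):
    . . . .
    . . . .
    . . . .
    . . . .
    . . . .
    . . X .
    . . X .
    . . X .
    . . . .
    . . . .
T1:
  2·area = 4  (B↔C swapped to make it positive)
  edge (4, 2)→(5, 3): d=(1,1) inclusive
  edge (5, 3)→(2, 4): d=(-3,1) inclusive
  edge (2, 4)→(4, 2): d=(2,-2) inclusive
    (1,0)@(3, 1): e=[0,8,-4] → .  [on edge]
    (2,0)@(5, 1): e=[-2,6,0] → .  [on edge]
    (1,1)@(3, 3): e=[2,2,0] → X  [on edge]
    (2,1)@(5, 3): e=[0,0,4] → X  [on edge]
    (3,1)@(7, 3): e=[-2,-2,8] → .
    (0,2)@(1, 5): e=[6,-2,0] → .  [on edge]
    (1,2)@(3, 5): e=[4,-4,4] → .
    (2,2)@(5, 5): e=[2,-6,8] → .
    (3,2)@(7, 5): e=[0,-8,12] → .  [on edge]
  covered (2 px):
    . . . .
    . X X .
    . . . .
    . . . .
    . . . .
    . . . .
    . . . .
    . . . .
    . . . .
    . . . .
T2:
  2·area = 4
  edge (0, 8)→(5, 1): d=(5,-7) inclusive
  edge (5, 1)→(2, 6): d=(-3,5) inclusive
  edge (2, 6)→(0, 8): d=(-2,2) inclusive
    (2,0)@(5, 1): e=[0,0,4] → X  [on edge]
    (3,0)@(7, 1): e=[14,-10,0] → .  [on edge]
    (2,1)@(5, 3): e=[10,-6,0] → .  [on edge]
    (1,2)@(3, 5): e=[6,-2,0] → .  [on edge]
    (0,3)@(1, 7): e=[2,2,0] → X  [on edge]
    (1,3)@(3, 7): e=[16,-8,-4] → .
    (0,4)@(1, 9): e=[12,-4,-4] → .
  covered (2 px):
    . . X .
    . . . .
    . . . .
    X . . .
    . . . .
    . . . .
    . . . .
    . . . .
    . . . .
    . . . .

Z-buffer (winner per pixel, '.' = empty):
  . . 2 .
  . 1 1 .
  . . . .
  2 . . .
  . . . .
  . . 0 .
  . . 0 .
  . . 0 .
  . . . .
  . . . .

Final: 1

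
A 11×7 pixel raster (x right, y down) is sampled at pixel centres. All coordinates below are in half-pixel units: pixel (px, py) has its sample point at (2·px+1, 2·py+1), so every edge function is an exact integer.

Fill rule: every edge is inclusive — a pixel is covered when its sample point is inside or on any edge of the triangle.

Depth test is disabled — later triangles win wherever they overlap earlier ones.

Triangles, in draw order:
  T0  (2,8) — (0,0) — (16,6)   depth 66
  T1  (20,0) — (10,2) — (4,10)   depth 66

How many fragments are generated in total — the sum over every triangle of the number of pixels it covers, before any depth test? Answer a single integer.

T0:
  2·area = 116
  edge (2, 8)→(0, 0): d=(-2,-8) inclusive
  edge (0, 0)→(16, 6): d=(16,6) inclusive
  edge (16, 6)→(2, 8): d=(-14,2) inclusive
    (0,0)@(1, 1): e=[6,10,100] → #
    (1,0)@(3, 1): e=[22,-2,96] → ·
    (0,1)@(1, 3): e=[2,42,72] → #
    (1,1)@(3, 3): e=[18,30,68] → #
    (2,1)@(5, 3): e=[34,18,64] → #
    (3,1)@(7, 3): e=[50,6,60] → #
    (4,1)@(9, 3): e=[66,-6,56] → ·
    (0,2)@(1, 5): e=[-2,74,44] → ·
    (1,2)@(3, 5): e=[14,62,40] → #
    (4,2)@(9, 5): e=[62,26,28] → #
    (5,2)@(11, 5): e=[78,14,24] → #
    (6,2)@(13, 5): e=[94,2,20] → #
    (4,3)@(9, 7): e=[58,58,0] → #  [on edge]
  covered (15 px):
    # · · · · · · · · · ·
    # # # # · · · · · · ·
    · # # # # # # · · · ·
    · # # # # · · · · · ·
    · · · · · · · · · · ·
    · · · · · · · · · · ·
    · · · · · · · · · · ·
T1:
  2·area = 68  (B↔C swapped to make it positive)
  edge (20, 0)→(4, 10): d=(-16,10) inclusive
  edge (4, 10)→(10, 2): d=(6,-8) inclusive
  edge (10, 2)→(20, 0): d=(10,-2) inclusive
    (7,0)@(15, 1): e=[34,34,0] → #  [on edge]
    (8,0)@(17, 1): e=[14,50,4] → #
    (9,0)@(19, 1): e=[-6,66,8] → ·
    (2,1)@(5, 3): e=[102,-34,0] → ·  [on edge]
    (5,1)@(11, 3): e=[42,14,12] → #
    (6,1)@(13, 3): e=[22,30,16] → #
    (8,1)@(17, 3): e=[-18,62,24] → ·
    (4,2)@(9, 5): e=[30,10,28] → #
    (6,2)@(13, 5): e=[-10,42,36] → ·
    (7,2)@(15, 5): e=[-30,58,40] → ·
    (3,3)@(7, 7): e=[18,6,44] → #
    (4,3)@(9, 7): e=[-2,22,48] → ·
  covered (9 px):
    · · · · · · · # # · ·
    · · · · · # # # · · ·
    · · · · # # · · · · ·
    · · · # · · · · · · ·
    · · # · · · · · · · ·
    · · · · · · · · · · ·
    · · · · · · · · · · ·

Final: 24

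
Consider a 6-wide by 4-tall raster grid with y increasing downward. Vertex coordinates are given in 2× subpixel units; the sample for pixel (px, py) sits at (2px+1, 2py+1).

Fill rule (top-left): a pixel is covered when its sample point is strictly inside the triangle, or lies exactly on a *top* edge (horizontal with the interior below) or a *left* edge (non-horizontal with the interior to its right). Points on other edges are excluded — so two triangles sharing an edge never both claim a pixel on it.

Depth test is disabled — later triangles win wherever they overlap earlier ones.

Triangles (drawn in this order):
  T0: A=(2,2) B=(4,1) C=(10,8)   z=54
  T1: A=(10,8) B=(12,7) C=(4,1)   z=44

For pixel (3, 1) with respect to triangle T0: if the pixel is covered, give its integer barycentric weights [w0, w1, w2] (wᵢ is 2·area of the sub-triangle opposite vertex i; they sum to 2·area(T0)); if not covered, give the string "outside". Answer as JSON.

T0:
  2·area = 20
  edge (2, 2)→(4, 1): d=(2,-1) top-left  bias=+0
  edge (4, 1)→(10, 8): d=(6,7) right/bottom  bias=-1
  edge (10, 8)→(2, 2): d=(-8,-6) top-left  bias=+0
    (2,1)@(5, 3): e=[5,5,10] → X
    (3,1)@(7, 3): e=[7,-9,22] → .
    (2,2)@(5, 5): e=[9,17,-6] → .
    (3,2)@(7, 5): e=[11,3,6] → X
    (4,2)@(9, 5): e=[13,-11,18] → .
    (3,3)@(7, 7): e=[15,15,-10] → .
    (4,3)@(9, 7): e=[17,1,2] → X
    (5,3)@(11, 7): e=[19,-13,14] → .
  covered (3 px):
    . . . . . .
    . . X . . .
    . . . X . .
    . . . . X .
T1:
  2·area = 20  (B↔C swapped to make it positive)
  edge (10, 8)→(4, 1): d=(-6,-7) top-left  bias=+0
  edge (4, 1)→(12, 7): d=(8,6) right/bottom  bias=-1
  edge (12, 7)→(10, 8): d=(-2,1) right/bottom  bias=-1
    (4,2)@(9, 5): e=[11,2,7] → X
    (5,2)@(11, 5): e=[25,-10,5] → .
    (4,3)@(9, 7): e=[-1,18,3] → .
    (5,3)@(11, 7): e=[13,6,1] → X
  covered (2 px):
    . . . . . .
    . . . . . .
    . . . . X .
    . . . . . X

Result: "outside"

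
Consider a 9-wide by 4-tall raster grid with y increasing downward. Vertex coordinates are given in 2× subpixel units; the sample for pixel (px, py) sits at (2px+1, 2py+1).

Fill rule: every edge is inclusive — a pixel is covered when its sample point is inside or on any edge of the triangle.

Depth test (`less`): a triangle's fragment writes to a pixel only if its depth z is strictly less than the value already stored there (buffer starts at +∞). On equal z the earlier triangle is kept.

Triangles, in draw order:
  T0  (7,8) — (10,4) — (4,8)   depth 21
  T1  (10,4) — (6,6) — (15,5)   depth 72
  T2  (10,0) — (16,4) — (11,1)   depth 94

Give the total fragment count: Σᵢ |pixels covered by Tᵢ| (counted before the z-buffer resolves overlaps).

T0:
  2·area = 12  (B↔C swapped to make it positive)
  edge (7, 8)→(4, 8): d=(-3,0) inclusive
  edge (4, 8)→(10, 4): d=(6,-4) inclusive
  edge (10, 4)→(7, 8): d=(-3,4) inclusive
    (4,2)@(9, 5): e=[9,2,1] → #
    (5,2)@(11, 5): e=[9,10,-7] → ·
    (3,3)@(7, 7): e=[3,6,3] → #
    (4,3)@(9, 7): e=[3,14,-5] → ·
  covered (2 px):
    · · · · · · · · ·
    · · · · · · · · ·
    · · · · # · · · ·
    · · · # · · · · ·
T1:
  2·area = 14  (B↔C swapped to make it positive)
  edge (10, 4)→(15, 5): d=(5,1) inclusive
  edge (15, 5)→(6, 6): d=(-9,1) inclusive
  edge (6, 6)→(10, 4): d=(4,-2) inclusive
    (2,1)@(5, 3): e=[0,28,-14] → ·  [on edge]
    (4,2)@(9, 5): e=[6,6,2] → #
    (5,2)@(11, 5): e=[4,4,6] → #
    (6,2)@(13, 5): e=[2,2,10] → #
    (7,2)@(15, 5): e=[0,0,14] → #  [on edge]
    (8,2)@(17, 5): e=[-2,-2,18] → ·
    (4,3)@(9, 7): e=[16,-12,10] → ·
    (5,3)@(11, 7): e=[14,-14,14] → ·
    (6,3)@(13, 7): e=[12,-16,18] → ·
    (7,3)@(15, 7): e=[10,-18,22] → ·
  covered (4 px):
    · · · · · · · · ·
    · · · · · · · · ·
    · · · · # # # # ·
    · · · · · · · · ·
T2:
  2·area = 2
  edge (10, 0)→(16, 4): d=(6,4) inclusive
  edge (16, 4)→(11, 1): d=(-5,-3) inclusive
  edge (11, 1)→(10, 0): d=(-1,-1) inclusive
    (5,0)@(11, 1): e=[2,0,0] → #  [on edge]
    (6,0)@(13, 1): e=[-6,6,2] → ·
    (5,1)@(11, 3): e=[14,-10,-2] → ·
    (6,1)@(13, 3): e=[6,-4,0] → ·  [on edge]
    (7,2)@(15, 5): e=[10,-8,0] → ·  [on edge]
    (8,3)@(17, 7): e=[14,-12,0] → ·  [on edge]
  covered (1 px):
    · · · · · # · · ·
    · · · · · · · · ·
    · · · · · · · · ·
    · · · · · · · · ·

Result: 7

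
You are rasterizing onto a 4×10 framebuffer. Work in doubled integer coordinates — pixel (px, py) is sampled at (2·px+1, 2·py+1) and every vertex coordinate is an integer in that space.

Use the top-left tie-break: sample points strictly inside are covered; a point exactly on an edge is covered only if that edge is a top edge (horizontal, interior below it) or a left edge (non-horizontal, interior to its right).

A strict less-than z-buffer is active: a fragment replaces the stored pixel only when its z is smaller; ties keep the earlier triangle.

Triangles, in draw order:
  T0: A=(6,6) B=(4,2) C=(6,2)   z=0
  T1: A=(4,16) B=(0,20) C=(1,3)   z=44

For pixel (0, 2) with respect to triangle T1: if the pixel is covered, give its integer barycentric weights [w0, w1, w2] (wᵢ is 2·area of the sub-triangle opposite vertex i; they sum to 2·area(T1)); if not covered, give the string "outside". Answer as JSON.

T0:
  2·area = 8
  edge (6, 6)→(4, 2): d=(-2,-4) top-left  bias=+0
  edge (4, 2)→(6, 2): d=(2,0) top-left  bias=+0
  edge (6, 2)→(6, 6): d=(0,4) right/bottom  bias=-1
    (2,1)@(5, 3): e=[2,2,4] → X
    (3,1)@(7, 3): e=[10,2,-4] → .
    (2,2)@(5, 5): e=[-2,6,4] → .
  covered (1 px):
    . . . .
    . . X .
    . . . .
    . . . .
    . . . .
    . . . .
    . . . .
    . . . .
    . . . .
    . . . .
T1:
  2·area = 64
  edge (4, 16)→(0, 20): d=(-4,4) right/bottom  bias=-1
  edge (0, 20)→(1, 3): d=(1,-17) top-left  bias=+0
  edge (1, 3)→(4, 16): d=(3,13) right/bottom  bias=-1
    (0,1)@(1, 3): e=[64,0,0] → .  [on edge]
    (0,2)@(1, 5): e=[56,2,6] → X
    (1,2)@(3, 5): e=[48,36,-20] → .
    (0,3)@(1, 7): e=[48,4,12] → X
    (1,3)@(3, 7): e=[40,38,-14] → .
    (0,4)@(1, 9): e=[40,6,18] → X
    (1,4)@(3, 9): e=[32,40,-8] → .
    (0,5)@(1, 11): e=[32,8,24] → X
    (1,5)@(3, 11): e=[24,42,-2] → .
    (0,6)@(1, 13): e=[24,10,30] → X
    (1,6)@(3, 13): e=[16,44,4] → X
    (2,6)@(5, 13): e=[8,78,-22] → .
    (3,6)@(7, 13): e=[0,112,-48] → .  [on edge]
    (2,7)@(5, 15): e=[0,80,-16] → .  [on edge]
    (1,8)@(3, 17): e=[0,48,16] → .  [on edge]
    (0,9)@(1, 19): e=[0,16,48] → .  [on edge]
  covered (9 px):
    . . . .
    . . . .
    X . . .
    X . . .
    X . . .
    X . . .
    X X . .
    X X . .
    X . . .
    . . . .

Answer: [2,6,56]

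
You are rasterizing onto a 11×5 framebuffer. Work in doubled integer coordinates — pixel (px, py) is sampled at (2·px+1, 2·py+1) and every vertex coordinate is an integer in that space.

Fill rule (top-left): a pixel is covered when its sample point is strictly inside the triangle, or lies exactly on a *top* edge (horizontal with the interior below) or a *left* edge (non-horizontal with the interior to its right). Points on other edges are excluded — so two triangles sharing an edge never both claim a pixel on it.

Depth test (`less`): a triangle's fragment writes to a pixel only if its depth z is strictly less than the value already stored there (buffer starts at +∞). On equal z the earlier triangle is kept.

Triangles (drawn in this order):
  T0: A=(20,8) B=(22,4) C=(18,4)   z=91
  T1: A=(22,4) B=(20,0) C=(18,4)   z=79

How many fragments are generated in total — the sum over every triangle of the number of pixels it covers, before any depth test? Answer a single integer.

T0:
  2·area = 16  (B↔C swapped to make it positive)
  edge (20, 8)→(18, 4): d=(-2,-4) top-left  bias=+0
  edge (18, 4)→(22, 4): d=(4,0) top-left  bias=+0
  edge (22, 4)→(20, 8): d=(-2,4) right/bottom  bias=-1
    (9,2)@(19, 5): e=[2,4,10] → X
    (10,2)@(21, 5): e=[10,4,2] → X
    (9,3)@(19, 7): e=[-2,12,6] → .
    (10,3)@(21, 7): e=[6,12,-2] → .
  covered (2 px):
    . . . . . . . . . . .
    . . . . . . . . . . .
    . . . . . . . . . X X
    . . . . . . . . . . .
    . . . . . . . . . . .
T1:
  2·area = 16  (B↔C swapped to make it positive)
  edge (22, 4)→(18, 4): d=(-4,0) right/bottom  bias=-1
  edge (18, 4)→(20, 0): d=(2,-4) top-left  bias=+0
  edge (20, 0)→(22, 4): d=(2,4) right/bottom  bias=-1
    (9,1)@(19, 3): e=[4,2,10] → X
    (10,1)@(21, 3): e=[4,10,2] → X
    (9,2)@(19, 5): e=[-4,6,14] → .
    (10,2)@(21, 5): e=[-4,14,6] → .
  covered (2 px):
    . . . . . . . . . . .
    . . . . . . . . . X X
    . . . . . . . . . . .
    . . . . . . . . . . .
    . . . . . . . . . . .

Answer: 4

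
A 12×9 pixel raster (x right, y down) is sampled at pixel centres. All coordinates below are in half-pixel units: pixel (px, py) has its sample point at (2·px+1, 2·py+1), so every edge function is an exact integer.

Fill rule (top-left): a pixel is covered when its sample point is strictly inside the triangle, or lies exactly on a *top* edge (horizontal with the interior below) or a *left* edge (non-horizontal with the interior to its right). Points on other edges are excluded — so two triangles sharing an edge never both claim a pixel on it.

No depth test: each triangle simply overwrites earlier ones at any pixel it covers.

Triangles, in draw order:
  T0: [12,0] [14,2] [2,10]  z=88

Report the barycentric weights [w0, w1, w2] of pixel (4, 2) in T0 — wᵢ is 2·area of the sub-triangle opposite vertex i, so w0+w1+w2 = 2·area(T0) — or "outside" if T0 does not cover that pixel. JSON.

T0:
  2·area = 40
  edge (12, 0)→(14, 2): d=(2,2) right/bottom  bias=-1
  edge (14, 2)→(2, 10): d=(-12,8) right/bottom  bias=-1
  edge (2, 10)→(12, 0): d=(10,-10) top-left  bias=+0
    (5,0)@(11, 1): e=[4,36,0] → █  [on edge]
    (6,0)@(13, 1): e=[0,20,20] → ·  [on edge]
    (4,1)@(9, 3): e=[12,28,0] → █  [on edge]
    (6,1)@(13, 3): e=[4,-4,40] → ·
    (7,1)@(15, 3): e=[0,-20,60] → ·  [on edge]
    (3,2)@(7, 5): e=[20,20,0] → █  [on edge]
    (5,2)@(11, 5): e=[12,-12,40] → ·
    (8,2)@(17, 5): e=[0,-60,100] → ·  [on edge]
    (2,3)@(5, 7): e=[28,12,0] → █  [on edge]
    (3,3)@(7, 7): e=[24,-4,20] → ·
    (4,3)@(9, 7): e=[20,-20,40] → ·
    (9,3)@(19, 7): e=[0,-100,140] → ·  [on edge]
    (1,4)@(3, 9): e=[36,4,0] → █  [on edge]
    (10,4)@(21, 9): e=[0,-140,180] → ·  [on edge]
    (0,5)@(1, 11): e=[44,-4,0] → ·  [on edge]
    (11,5)@(23, 11): e=[0,-180,220] → ·  [on edge]
  covered (7 px):
    · · · · · █ · · · · · ·
    · · · · █ █ · · · · · ·
    · · · █ █ · · · · · · ·
    · · █ · · · · · · · · ·
    · █ · · · · · · · · · ·
    · · · · · · · · · · · ·
    · · · · · · · · · · · ·
    · · · · · · · · · · · ·
    · · · · · · · · · · · ·

Answer: [4,20,16]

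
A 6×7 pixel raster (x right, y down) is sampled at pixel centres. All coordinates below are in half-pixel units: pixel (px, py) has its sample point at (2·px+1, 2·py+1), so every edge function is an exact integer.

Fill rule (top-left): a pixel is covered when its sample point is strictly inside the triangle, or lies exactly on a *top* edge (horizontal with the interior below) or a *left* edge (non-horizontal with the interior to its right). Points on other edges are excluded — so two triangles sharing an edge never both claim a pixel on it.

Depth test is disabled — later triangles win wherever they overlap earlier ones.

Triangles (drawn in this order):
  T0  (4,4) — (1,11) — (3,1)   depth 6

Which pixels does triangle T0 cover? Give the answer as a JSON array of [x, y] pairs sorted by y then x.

T0:
  2·area = 16
  edge (4, 4)→(1, 11): d=(-3,7) right/bottom  bias=-1
  edge (1, 11)→(3, 1): d=(2,-10) top-left  bias=+0
  edge (3, 1)→(4, 4): d=(1,3) right/bottom  bias=-1
    (1,0)@(3, 1): e=[16,0,0] → .  [on edge]
    (1,1)@(3, 3): e=[10,4,2] → X
    (2,1)@(5, 3): e=[-4,24,-4] → .
    (1,2)@(3, 5): e=[4,8,4] → X
    (2,2)@(5, 5): e=[-10,28,-2] → .
    (1,3)@(3, 7): e=[-2,12,6] → .
    (2,3)@(5, 7): e=[-16,32,0] → .  [on edge]
    (0,5)@(1, 11): e=[0,0,16] → .  [on edge]
    (3,6)@(7, 13): e=[-48,64,0] → .  [on edge]
  covered (2 px):
    . . . . . .
    . X . . . .
    . X . . . .
    . . . . . .
    . . . . . .
    . . . . . .
    . . . . . .

Result: [[1,1],[1,2]]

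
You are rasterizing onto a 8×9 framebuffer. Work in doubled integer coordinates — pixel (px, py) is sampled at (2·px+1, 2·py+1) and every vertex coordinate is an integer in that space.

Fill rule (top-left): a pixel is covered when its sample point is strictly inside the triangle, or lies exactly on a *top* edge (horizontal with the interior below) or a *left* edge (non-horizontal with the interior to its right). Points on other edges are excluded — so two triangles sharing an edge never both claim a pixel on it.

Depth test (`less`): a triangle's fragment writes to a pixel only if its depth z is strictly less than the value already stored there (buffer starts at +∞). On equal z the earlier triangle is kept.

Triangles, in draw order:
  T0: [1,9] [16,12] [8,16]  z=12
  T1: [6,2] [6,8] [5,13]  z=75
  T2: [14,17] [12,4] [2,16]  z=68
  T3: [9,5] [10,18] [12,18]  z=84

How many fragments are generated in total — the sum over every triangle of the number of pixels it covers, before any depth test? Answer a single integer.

T0:
  2·area = 84
  edge (1, 9)→(16, 12): d=(15,3) right/bottom  bias=-1
  edge (16, 12)→(8, 16): d=(-8,4) right/bottom  bias=-1
  edge (8, 16)→(1, 9): d=(-7,-7) top-left  bias=+0
    (0,4)@(1, 9): e=[0,84,0] → ·  [on edge]
    (1,5)@(3, 11): e=[24,60,0] → #  [on edge]
    (2,5)@(5, 11): e=[18,52,14] → #
    (3,5)@(7, 11): e=[12,44,28] → #
    (4,5)@(9, 11): e=[6,36,42] → #
    (5,5)@(11, 11): e=[0,28,56] → ·  [on edge]
    (1,6)@(3, 13): e=[54,44,-14] → ·
    (2,6)@(5, 13): e=[48,36,0] → #  [on edge]
    (5,6)@(11, 13): e=[30,12,42] → #
    (6,6)@(13, 13): e=[24,4,56] → #
    (7,6)@(15, 13): e=[18,-4,70] → ·
    (2,7)@(5, 15): e=[78,20,-14] → ·
    (3,7)@(7, 15): e=[72,12,0] → #  [on edge]
    (4,8)@(9, 17): e=[96,-12,0] → ·  [on edge]
  covered (11 px):
    · · · · · · · ·
    · · · · · · · ·
    · · · · · · · ·
    · · · · · · · ·
    · · · · · · · ·
    · # # # # · · ·
    · · # # # # # ·
    · · · # # · · ·
    · · · · · · · ·
T1:
  2·area = 6
  edge (6, 2)→(6, 8): d=(0,6) right/bottom  bias=-1
  edge (6, 8)→(5, 13): d=(-1,5) right/bottom  bias=-1
  edge (5, 13)→(6, 2): d=(1,-11) top-left  bias=+0
    (3,1)@(7, 3): e=[-6,0,12] → ·  [on edge]
    (2,6)@(5, 13): e=[6,0,0] → ·  [on edge]
  covered (0 px):
    · · · · · · · ·
    · · · · · · · ·
    · · · · · · · ·
    · · · · · · · ·
    · · · · · · · ·
    · · · · · · · ·
    · · · · · · · ·
    · · · · · · · ·
    · · · · · · · ·
T2:
  2·area = 154  (B↔C swapped to make it positive)
  edge (14, 17)→(2, 16): d=(-12,-1) top-left  bias=+0
  edge (2, 16)→(12, 4): d=(10,-12) top-left  bias=+0
  edge (12, 4)→(14, 17): d=(2,13) right/bottom  bias=-1
    (5,3)@(11, 7): e=[117,18,19] → #
    (6,3)@(13, 7): e=[119,42,-7] → ·
    (4,4)@(9, 9): e=[91,14,49] → #
    (6,4)@(13, 9): e=[95,62,-3] → ·
    (3,5)@(7, 11): e=[65,10,79] → #
    (6,5)@(13, 11): e=[71,82,1] → #
    (7,5)@(15, 11): e=[73,106,-25] → ·
    (2,6)@(5, 13): e=[39,6,109] → #
    (7,6)@(15, 13): e=[49,126,-21] → ·
    (1,7)@(3, 15): e=[13,2,139] → #
    (7,7)@(15, 15): e=[25,146,-17] → ·
    (1,8)@(3, 17): e=[-11,22,143] → ·
  covered (18 px):
    · · · · · · · ·
    · · · · · · · ·
    · · · · · · · ·
    · · · · · # · ·
    · · · · # # · ·
    · · · # # # # ·
    · · # # # # # ·
    · # # # # # # ·
    · · · · · · · ·
T3:
  2·area = 26  (B↔C swapped to make it positive)
  edge (9, 5)→(12, 18): d=(3,13) right/bottom  bias=-1
  edge (12, 18)→(10, 18): d=(-2,0) right/bottom  bias=-1
  edge (10, 18)→(9, 5): d=(-1,-13) top-left  bias=+0
    (4,2)@(9, 5): e=[0,26,0] → ·  [on edge]
    (5,7)@(11, 15): e=[4,6,16] → #
    (6,7)@(13, 15): e=[-22,6,42] → ·
    (5,8)@(11, 17): e=[10,2,14] → #
    (6,8)@(13, 17): e=[-16,2,40] → ·
  covered (2 px):
    · · · · · · · ·
    · · · · · · · ·
    · · · · · · · ·
    · · · · · · · ·
    · · · · · · · ·
    · · · · · · · ·
    · · · · · · · ·
    · · · · · # · ·
    · · · · · # · ·

Answer: 31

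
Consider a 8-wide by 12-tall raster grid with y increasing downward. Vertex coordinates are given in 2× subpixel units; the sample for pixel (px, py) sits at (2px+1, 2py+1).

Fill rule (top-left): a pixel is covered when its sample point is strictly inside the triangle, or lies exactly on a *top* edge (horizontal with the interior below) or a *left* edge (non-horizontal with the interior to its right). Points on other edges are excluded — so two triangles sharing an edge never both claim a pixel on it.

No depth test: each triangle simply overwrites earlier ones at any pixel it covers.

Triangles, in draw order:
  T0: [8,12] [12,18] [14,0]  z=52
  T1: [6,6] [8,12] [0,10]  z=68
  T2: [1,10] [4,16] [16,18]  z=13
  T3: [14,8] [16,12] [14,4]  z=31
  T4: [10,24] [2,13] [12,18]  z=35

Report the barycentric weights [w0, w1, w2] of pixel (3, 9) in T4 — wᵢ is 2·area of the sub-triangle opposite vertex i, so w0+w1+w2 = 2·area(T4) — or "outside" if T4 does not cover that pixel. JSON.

T0:
  2·area = 84  (B↔C swapped to make it positive)
  edge (8, 12)→(14, 0): d=(6,-12) top-left  bias=+0
  edge (14, 0)→(12, 18): d=(-2,18) right/bottom  bias=-1
  edge (12, 18)→(8, 12): d=(-4,-6) top-left  bias=+0
    (6,1)@(13, 3): e=[6,12,66] → X
    (7,1)@(15, 3): e=[30,-24,78] → .
    (6,2)@(13, 5): e=[18,8,58] → X
    (7,2)@(15, 5): e=[42,-28,70] → .
    (5,3)@(11, 7): e=[6,40,38] → X
    (7,3)@(15, 7): e=[54,-32,62] → .
    (5,4)@(11, 9): e=[18,36,30] → X
    (6,4)@(13, 9): e=[42,0,42] → .  [on edge]
    (4,5)@(9, 11): e=[6,68,10] → X
    (6,5)@(13, 11): e=[54,-4,34] → .
    (4,6)@(9, 13): e=[18,64,2] → X
    (6,6)@(13, 13): e=[66,-8,26] → .
  covered (10 px):
    . . . . . . . .
    . . . . . . X .
    . . . . . . X .
    . . . . . X X .
    . . . . . X . .
    . . . . X X . .
    . . . . X X . .
    . . . . . X . .
    . . . . . . . .
    . . . . . . . .
    . . . . . . . .
    . . . . . . . .
T1:
  2·area = 44
  edge (6, 6)→(8, 12): d=(2,6) right/bottom  bias=-1
  edge (8, 12)→(0, 10): d=(-8,-2) top-left  bias=+0
  edge (0, 10)→(6, 6): d=(6,-4) top-left  bias=+0
    (2,1)@(5, 3): e=[0,66,-22] → .  [on edge]
    (2,3)@(5, 7): e=[8,34,2] → X
    (3,3)@(7, 7): e=[-4,38,10] → .
    (1,4)@(3, 9): e=[24,14,6] → X
    (3,4)@(7, 9): e=[0,22,22] → .  [on edge]
    (1,5)@(3, 11): e=[28,-2,18] → .
    (2,5)@(5, 11): e=[16,2,26] → X
    (3,5)@(7, 11): e=[4,6,34] → X
    (4,5)@(9, 11): e=[-8,10,42] → .
    (2,6)@(5, 13): e=[20,-14,38] → .
    (3,6)@(7, 13): e=[8,-10,46] → .
    (4,7)@(9, 15): e=[0,-22,66] → .  [on edge]
    (5,10)@(11, 21): e=[0,-66,110] → .  [on edge]
  covered (5 px):
    . . . . . . . .
    . . . . . . . .
    . . . . . . . .
    . . X . . . . .
    . X X . . . . .
    . . X X . . . .
    . . . . . . . .
    . . . . . . . .
    . . . . . . . .
    . . . . . . . .
    . . . . . . . .
    . . . . . . . .
T2:
  2·area = 66  (B↔C swapped to make it positive)
  edge (1, 10)→(16, 18): d=(15,8) right/bottom  bias=-1
  edge (16, 18)→(4, 16): d=(-12,-2) top-left  bias=+0
  edge (4, 16)→(1, 10): d=(-3,-6) top-left  bias=+0
    (1,6)@(3, 13): e=[29,34,3] → X
    (2,6)@(5, 13): e=[13,38,15] → X
    (3,6)@(7, 13): e=[-3,42,27] → .
    (1,7)@(3, 15): e=[59,10,-3] → .
    (2,7)@(5, 15): e=[43,14,9] → X
    (3,7)@(7, 15): e=[27,18,21] → X
    (4,7)@(9, 15): e=[11,22,33] → X
    (5,7)@(11, 15): e=[-5,26,45] → .
    (2,8)@(5, 17): e=[73,-10,3] → .
    (3,8)@(7, 17): e=[57,-6,15] → .
    (4,8)@(9, 17): e=[41,-2,27] → .
    (5,8)@(11, 17): e=[25,2,39] → X
  covered (7 px):
    . . . . . . . .
    . . . . . . . .
    . . . . . . . .
    . . . . . . . .
    . . . . . . . .
    . . . . . . . .
    . X X . . . . .
    . . X X X . . .
    . . . . . X X .
    . . . . . . . .
    . . . . . . . .
    . . . . . . . .
T3:
  2·area = 8  (B↔C swapped to make it positive)
  edge (14, 8)→(14, 4): d=(0,-4) top-left  bias=+0
  edge (14, 4)→(16, 12): d=(2,8) right/bottom  bias=-1
  edge (16, 12)→(14, 8): d=(-2,-4) top-left  bias=+0
    (7,4)@(15, 9): e=[4,2,2] → X
    (7,5)@(15, 11): e=[4,6,-2] → .
  covered (1 px):
    . . . . . . . .
    . . . . . . . .
    . . . . . . . .
    . . . . . . . .
    . . . . . . . X
    . . . . . . . .
    . . . . . . . .
    . . . . . . . .
    . . . . . . . .
    . . . . . . . .
    . . . . . . . .
    . . . . . . . .
T4:
  2·area = 70
  edge (10, 24)→(2, 13): d=(-8,-11) top-left  bias=+0
  edge (2, 13)→(12, 18): d=(10,5) right/bottom  bias=-1
  edge (12, 18)→(10, 24): d=(-2,6) right/bottom  bias=-1
    (7,4)@(15, 9): e=[175,-105,0] → .  [on edge]
    (2,7)@(5, 15): e=[17,5,48] → X
    (3,7)@(7, 15): e=[39,-5,36] → .
    (6,7)@(13, 15): e=[105,-35,0] → .  [on edge]
    (2,8)@(5, 17): e=[1,25,44] → X
    (3,8)@(7, 17): e=[23,15,32] → X
    (4,8)@(9, 17): e=[45,5,20] → X
    (5,8)@(11, 17): e=[67,-5,8] → .
    (2,9)@(5, 19): e=[-15,45,40] → .
    (3,9)@(7, 19): e=[7,35,28] → X
    (5,9)@(11, 19): e=[51,15,4] → X
    (6,9)@(13, 19): e=[73,5,-8] → .
    (5,10)@(11, 21): e=[35,35,0] → .  [on edge]
  covered (8 px):
    . . . . . . . .
    . . . . . . . .
    . . . . . . . .
    . . . . . . . .
    . . . . . . . .
    . . . . . . . .
    . . . . . . . .
    . . X . . . . .
    . . X X X . . .
    . . . X X X . .
    . . . . X . . .
    . . . . . . . .

Result: [35,28,7]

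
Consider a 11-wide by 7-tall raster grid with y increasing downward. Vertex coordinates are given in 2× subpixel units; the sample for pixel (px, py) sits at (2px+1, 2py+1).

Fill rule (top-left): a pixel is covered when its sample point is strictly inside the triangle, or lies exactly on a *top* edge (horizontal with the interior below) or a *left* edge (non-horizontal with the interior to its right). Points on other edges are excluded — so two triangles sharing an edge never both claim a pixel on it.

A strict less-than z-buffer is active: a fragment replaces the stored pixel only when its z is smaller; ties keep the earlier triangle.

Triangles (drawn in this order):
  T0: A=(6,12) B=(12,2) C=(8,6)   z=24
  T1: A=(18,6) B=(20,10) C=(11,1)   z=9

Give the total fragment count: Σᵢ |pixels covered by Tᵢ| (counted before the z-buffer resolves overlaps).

T0:
  2·area = 16  (B↔C swapped to make it positive)
  edge (6, 12)→(8, 6): d=(2,-6) top-left  bias=+0
  edge (8, 6)→(12, 2): d=(4,-4) top-left  bias=+0
  edge (12, 2)→(6, 12): d=(-6,10) right/bottom  bias=-1
    (6,0)@(13, 1): e=[20,0,-4] → .  [on edge]
    (4,1)@(9, 3): e=[0,-8,24] → .  [on edge]
    (5,1)@(11, 3): e=[12,0,4] → X  [on edge]
    (6,1)@(13, 3): e=[24,8,-16] → .
    (4,2)@(9, 5): e=[4,0,12] → X  [on edge]
    (5,2)@(11, 5): e=[16,8,-8] → .
    (3,3)@(7, 7): e=[-4,0,20] → .  [on edge]
    (4,3)@(9, 7): e=[8,8,0] → .  [on edge]
    (2,4)@(5, 9): e=[-12,0,28] → .  [on edge]
    (3,4)@(7, 9): e=[0,8,8] → X  [on edge]
    (4,4)@(9, 9): e=[12,16,-12] → .
    (1,5)@(3, 11): e=[-20,0,36] → .  [on edge]
    (0,6)@(1, 13): e=[-28,0,44] → .  [on edge]
  covered (3 px):
    . . . . . . . . . . .
    . . . . . X . . . . .
    . . . . X . . . . . .
    . . . . . . . . . . .
    . . . X . . . . . . .
    . . . . . . . . . . .
    . . . . . . . . . . .
T1:
  2·area = 18
  edge (18, 6)→(20, 10): d=(2,4) right/bottom  bias=-1
  edge (20, 10)→(11, 1): d=(-9,-9) top-left  bias=+0
  edge (11, 1)→(18, 6): d=(7,5) right/bottom  bias=-1
    (5,0)@(11, 1): e=[18,0,0] → .  [on edge]
    (6,1)@(13, 3): e=[14,0,4] → X  [on edge]
    (7,1)@(15, 3): e=[6,18,-6] → .
    (6,2)@(13, 5): e=[18,-18,18] → .
    (7,2)@(15, 5): e=[10,0,8] → X  [on edge]
    (8,2)@(17, 5): e=[2,18,-2] → .
    (7,3)@(15, 7): e=[14,-18,22] → .
    (8,3)@(17, 7): e=[6,0,12] → X  [on edge]
    (9,3)@(19, 7): e=[-2,18,2] → .
    (8,4)@(17, 9): e=[10,-18,26] → .
    (9,4)@(19, 9): e=[2,0,16] → X  [on edge]
    (10,4)@(21, 9): e=[-6,18,6] → .
    (10,5)@(21, 11): e=[-2,0,20] → .  [on edge]
  covered (4 px):
    . . . . . . . . . . .
    . . . . . . X . . . .
    . . . . . . . X . . .
    . . . . . . . . X . .
    . . . . . . . . . X .
    . . . . . . . . . . .
    . . . . . . . . . . .

Final: 7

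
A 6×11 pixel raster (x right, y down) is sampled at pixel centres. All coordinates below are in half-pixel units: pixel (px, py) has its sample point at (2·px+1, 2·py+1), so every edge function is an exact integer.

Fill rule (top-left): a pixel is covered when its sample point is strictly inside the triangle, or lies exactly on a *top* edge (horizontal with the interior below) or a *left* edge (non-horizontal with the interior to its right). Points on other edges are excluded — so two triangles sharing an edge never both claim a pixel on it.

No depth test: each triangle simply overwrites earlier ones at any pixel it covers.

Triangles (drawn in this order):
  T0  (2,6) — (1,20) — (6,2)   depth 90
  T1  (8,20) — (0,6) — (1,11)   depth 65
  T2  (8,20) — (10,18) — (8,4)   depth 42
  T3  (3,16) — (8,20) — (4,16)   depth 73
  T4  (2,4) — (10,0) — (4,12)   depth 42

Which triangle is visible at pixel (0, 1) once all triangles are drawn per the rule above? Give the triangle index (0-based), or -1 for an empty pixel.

T0:
  2·area = 52  (B↔C swapped to make it positive)
  edge (2, 6)→(6, 2): d=(4,-4) top-left  bias=+0
  edge (6, 2)→(1, 20): d=(-5,18) right/bottom  bias=-1
  edge (1, 20)→(2, 6): d=(1,-14) top-left  bias=+0
    (3,0)@(7, 1): e=[0,-13,65] → ·  [on edge]
    (2,1)@(5, 3): e=[0,13,39] → █  [on edge]
    (3,1)@(7, 3): e=[8,-23,67] → ·
    (1,2)@(3, 5): e=[0,39,13] → █  [on edge]
    (3,2)@(7, 5): e=[16,-33,69] → ·
    (0,3)@(1, 7): e=[0,65,-13] → ·  [on edge]
    (1,3)@(3, 7): e=[8,29,15] → █
    (2,3)@(5, 7): e=[16,-7,43] → ·
    (1,4)@(3, 9): e=[16,19,17] → █
    (2,4)@(5, 9): e=[24,-17,45] → ·
    (1,5)@(3, 11): e=[24,9,19] → █
    (2,5)@(5, 11): e=[32,-27,47] → ·
  covered (6 px):
    · · · · · ·
    · · █ · · ·
    · █ █ · · ·
    · █ · · · ·
    · █ · · · ·
    · █ · · · ·
    · · · · · ·
    · · · · · ·
    · · · · · ·
    · · · · · ·
    · · · · · ·
T1:
  2·area = 26  (B↔C swapped to make it positive)
  edge (8, 20)→(1, 11): d=(-7,-9) top-left  bias=+0
  edge (1, 11)→(0, 6): d=(-1,-5) top-left  bias=+0
  edge (0, 6)→(8, 20): d=(8,14) right/bottom  bias=-1
    (0,4)@(1, 9): e=[14,2,10] → █
    (1,4)@(3, 9): e=[32,12,-18] → ·
    (0,5)@(1, 11): e=[0,0,26] → █  [on edge]
    (1,5)@(3, 11): e=[18,10,-2] → ·
    (0,6)@(1, 13): e=[-14,-2,42] → ·
    (1,6)@(3, 13): e=[4,8,14] → █
    (2,6)@(5, 13): e=[22,18,-14] → ·
    (1,7)@(3, 15): e=[-10,6,30] → ·
    (2,7)@(5, 15): e=[8,16,2] → █
    (3,7)@(7, 15): e=[26,26,-26] → ·
    (2,8)@(5, 17): e=[-6,14,18] → ·
    (1,10)@(3, 21): e=[-52,0,78] → ·  [on edge]
  covered (4 px):
    · · · · · ·
    · · · · · ·
    · · · · · ·
    · · · · · ·
    █ · · · · ·
    █ · · · · ·
    · █ · · · ·
    · · █ · · ·
    · · · · · ·
    · · · · · ·
    · · · · · ·
T2:
  2·area = 32  (B↔C swapped to make it positive)
  edge (8, 20)→(8, 4): d=(0,-16) top-left  bias=+0
  edge (8, 4)→(10, 18): d=(2,14) right/bottom  bias=-1
  edge (10, 18)→(8, 20): d=(-2,2) right/bottom  bias=-1
    (4,5)@(9, 11): e=[16,0,16] → ·  [on edge]
    (4,6)@(9, 13): e=[16,4,12] → █
    (5,6)@(11, 13): e=[48,-24,8] → ·
    (4,7)@(9, 15): e=[16,8,8] → █
    (5,7)@(11, 15): e=[48,-20,4] → ·
    (4,8)@(9, 17): e=[16,12,4] → █
    (5,8)@(11, 17): e=[48,-16,0] → ·  [on edge]
    (4,9)@(9, 19): e=[16,16,0] → ·  [on edge]
    (3,10)@(7, 21): e=[-16,48,0] → ·  [on edge]
  covered (3 px):
    · · · · · ·
    · · · · · ·
    · · · · · ·
    · · · · · ·
    · · · · · ·
    · · · · · ·
    · · · · █ ·
    · · · · █ ·
    · · · · █ ·
    · · · · · ·
    · · · · · ·
T3:
  2·area = 4  (B↔C swapped to make it positive)
  edge (3, 16)→(4, 16): d=(1,0) top-left  bias=+0
  edge (4, 16)→(8, 20): d=(4,4) right/bottom  bias=-1
  edge (8, 20)→(3, 16): d=(-5,-4) top-left  bias=+0
    (0,6)@(1, 13): e=[-3,0,7] → ·  [on edge]
    (1,7)@(3, 15): e=[-1,0,5] → ·  [on edge]
    (2,8)@(5, 17): e=[1,0,3] → ·  [on edge]
    (3,9)@(7, 19): e=[3,0,1] → ·  [on edge]
    (4,10)@(9, 21): e=[5,0,-1] → ·  [on edge]
  covered (0 px):
    · · · · · ·
    · · · · · ·
    · · · · · ·
    · · · · · ·
    · · · · · ·
    · · · · · ·
    · · · · · ·
    · · · · · ·
    · · · · · ·
    · · · · · ·
    · · · · · ·
T4:
  2·area = 72
  edge (2, 4)→(10, 0): d=(8,-4) top-left  bias=+0
  edge (10, 0)→(4, 12): d=(-6,12) right/bottom  bias=-1
  edge (4, 12)→(2, 4): d=(-2,-8) top-left  bias=+0
    (4,0)@(9, 1): e=[4,6,62] → █
    (5,0)@(11, 1): e=[12,-18,78] → ·
    (2,1)@(5, 3): e=[4,42,26] → █
    (3,1)@(7, 3): e=[12,18,42] → █
    (4,1)@(9, 3): e=[20,-6,58] → ·
    (1,2)@(3, 5): e=[12,54,6] → █
    (4,2)@(9, 5): e=[36,-18,54] → ·
    (1,3)@(3, 7): e=[28,42,2] → █
    (3,3)@(7, 7): e=[44,-6,34] → ·
    (1,4)@(3, 9): e=[44,30,-2] → ·
    (2,4)@(5, 9): e=[52,6,14] → █
    (3,4)@(7, 9): e=[60,-18,30] → ·
  covered (9 px):
    · · · · █ ·
    · · █ █ · ·
    · █ █ █ · ·
    · █ █ · · ·
    · · █ · · ·
    · · · · · ·
    · · · · · ·
    · · · · · ·
    · · · · · ·
    · · · · · ·
    · · · · · ·

Z-buffer (winner per pixel, '.' = empty):
  . . . . 4 .
  . . 4 4 . .
  . 4 4 4 . .
  . 4 4 . . .
  1 0 4 . . .
  1 0 . . . .
  . 1 . . 2 .
  . . 1 . 2 .
  . . . . 2 .
  . . . . . .
  . . . . . .

Answer: -1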